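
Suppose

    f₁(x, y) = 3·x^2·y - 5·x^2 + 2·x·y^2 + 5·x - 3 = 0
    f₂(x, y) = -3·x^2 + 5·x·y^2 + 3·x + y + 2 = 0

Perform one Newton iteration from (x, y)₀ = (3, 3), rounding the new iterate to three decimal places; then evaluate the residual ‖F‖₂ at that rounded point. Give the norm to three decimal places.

45.801

At (3, 3): F = (102.000, 122.000).
Jacobian J = [[6·x·y - 10·x + 2·y^2 + 5, 3·x^2 + 4·x·y], [-6·x + 5·y^2 + 3, 10·x·y + 1]].
At the point, J = [[47.000, 63.000], [30.000, 91.000]] (det J = 2387.000).
Solving J·Δ = −F gives Δ = (-0.669, -1.120).
Then the next iterate is (x, y)₁ = (2.331, 1.880).
Re-evaluating at (2.331, 1.880): F = (28.60985, 35.76575), so ‖F‖₂ = 45.801.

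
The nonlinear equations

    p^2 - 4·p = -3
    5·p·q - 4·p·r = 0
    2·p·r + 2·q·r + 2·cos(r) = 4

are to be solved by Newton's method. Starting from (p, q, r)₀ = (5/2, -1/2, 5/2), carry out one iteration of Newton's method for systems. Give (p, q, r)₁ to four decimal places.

(3.2500, -0.1190, -1.0863)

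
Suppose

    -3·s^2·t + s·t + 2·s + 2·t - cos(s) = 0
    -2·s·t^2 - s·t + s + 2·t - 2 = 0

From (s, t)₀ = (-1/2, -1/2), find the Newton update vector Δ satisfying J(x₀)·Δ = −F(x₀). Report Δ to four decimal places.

(-0.5131, 2.6754)

At (-1/2, -1/2): F = (-2.252583, -3.5000).
Jacobian J = [[-6·s·t + t + sin(s) + 2, -3·s^2 + s + 2], [-2·t^2 - t + 1, -4·s·t - s + 2]].
At the point, J = [[-0.479426, 0.7500], [1.0000, 1.5000]] (det J = -1.469138).
Solving J·Δ = −F gives Δ = (-0.5131, 2.6754).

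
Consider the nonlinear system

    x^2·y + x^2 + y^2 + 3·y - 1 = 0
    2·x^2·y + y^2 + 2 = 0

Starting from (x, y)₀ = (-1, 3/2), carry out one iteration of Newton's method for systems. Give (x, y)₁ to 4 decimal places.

(-0.4412, 0.7206)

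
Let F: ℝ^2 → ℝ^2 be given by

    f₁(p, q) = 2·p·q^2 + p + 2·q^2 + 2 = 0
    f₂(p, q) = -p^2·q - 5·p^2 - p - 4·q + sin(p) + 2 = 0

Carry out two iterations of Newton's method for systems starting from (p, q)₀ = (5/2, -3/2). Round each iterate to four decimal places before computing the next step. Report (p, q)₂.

At (5/2, -3/2): F = (20.2500, -15.776528).
Jacobian J = [[2·q^2 + 1, 4·p·q + 4·q], [-2·p·q - 10·p + cos(p) - 1, -p^2 - 4]].
At the point, J = [[5.5000, -21.0000], [-19.301144, -10.2500]] (det J = -461.699016).
Solving J·Δ = −F gives Δ = (-1.1671, 0.6586).
Then the next iterate is (p, q)₁ = (1.3329, -0.8414).
Round to (1.3329, -0.8414) and repeat: F = (6.636072, -2.383726), J = [[2.415908, -7.851608], [-11.850337, -5.776622]].
Δ = (-0.5332, 0.6811), so (p, q)₂ = (0.7997, -0.1603).

(0.7997, -0.1603)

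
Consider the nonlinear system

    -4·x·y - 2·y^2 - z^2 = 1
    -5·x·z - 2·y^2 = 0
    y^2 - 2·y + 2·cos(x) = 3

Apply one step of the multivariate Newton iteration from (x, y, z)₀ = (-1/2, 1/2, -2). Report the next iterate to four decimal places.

(-0.6395, -1.6286, -0.9448)

At (-1/2, 1/2, -2): F = (-4.5000, -5.5000, -1.994835).
Jacobian J = [[-4·y, -4·x - 4·y, -2·z], [-5·z, -4·y, -5·x], [-2·sin(x), 2·y - 2, 0]].
At the point, J = [[-2.0000, 0.0000, 4.0000], [10.0000, -2.0000, 2.5000], [0.958851, -1.0000, 0.0000]] (det J = -37.329191).
Solving J·Δ = −F gives Δ = (-0.1395, -2.1286, 1.0552).
Then the next iterate is (x, y, z)₁ = (-0.6395, -1.6286, -0.9448).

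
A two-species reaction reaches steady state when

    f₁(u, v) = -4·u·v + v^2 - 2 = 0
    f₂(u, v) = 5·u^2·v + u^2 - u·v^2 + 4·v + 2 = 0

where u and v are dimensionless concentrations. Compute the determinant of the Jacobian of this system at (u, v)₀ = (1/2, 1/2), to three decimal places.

-6.250

J = [[-4·v, -4·u + 2·v], [10·u·v + 2·u - v^2, 5·u^2 - 2·u·v + 4]].
At the point, J = [[-2.000, -1.000], [3.250, 4.750]].
det J = -6.250.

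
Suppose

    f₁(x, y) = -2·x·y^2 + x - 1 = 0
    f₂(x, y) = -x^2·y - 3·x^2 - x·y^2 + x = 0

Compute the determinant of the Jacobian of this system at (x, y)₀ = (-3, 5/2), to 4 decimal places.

-901.5000

J = [[-2·y^2 + 1, -4·x·y], [-2·x·y - 6·x - y^2 + 1, -x^2 - 2·x·y]].
At the point, J = [[-11.5000, 30.0000], [27.7500, 6.0000]].
det J = -901.5000.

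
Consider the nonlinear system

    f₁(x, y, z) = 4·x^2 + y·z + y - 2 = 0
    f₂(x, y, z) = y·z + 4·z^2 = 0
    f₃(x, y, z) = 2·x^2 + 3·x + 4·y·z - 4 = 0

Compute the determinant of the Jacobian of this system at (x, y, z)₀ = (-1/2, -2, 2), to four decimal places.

J = [[8·x, z + 1, y], [0, z, y + 8·z], [4·x + 3, 4·z, 4·y]].
At the point, J = [[-4.0000, 3.0000, -2.0000], [0.0000, 2.0000, 14.0000], [1.0000, 8.0000, -8.0000]].
det J = 558.0000.

558.0000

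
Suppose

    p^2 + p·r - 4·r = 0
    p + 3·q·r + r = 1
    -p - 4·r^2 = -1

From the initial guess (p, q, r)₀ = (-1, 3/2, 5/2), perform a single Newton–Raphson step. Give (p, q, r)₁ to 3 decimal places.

(6.667, 0.036, 0.967)

At (-1, 3/2, 5/2): F = (-11.500, 11.750, -23.000).
Jacobian J = [[2·p + r, 0, p - 4], [1, 3·r, 3·q + 1], [-1, 0, -8·r]].
At the point, J = [[0.500, 0.000, -5.000], [1.000, 7.500, 5.500], [-1.000, 0.000, -20.000]] (det J = -112.500).
Solving J·Δ = −F gives Δ = (7.667, -1.464, -1.533).
Then the next iterate is (p, q, r)₁ = (6.667, 0.036, 0.967).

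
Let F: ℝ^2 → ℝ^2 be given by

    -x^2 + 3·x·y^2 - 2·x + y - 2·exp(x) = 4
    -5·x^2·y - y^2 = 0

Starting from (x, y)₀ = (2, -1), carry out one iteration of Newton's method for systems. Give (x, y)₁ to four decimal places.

(0.8870, -1.1811)

At (2, -1): F = (-21.778112, 19.0000).
Jacobian J = [[-2·x + 3·y^2 - 2·exp(x) - 2, 6·x·y + 1], [-10·x·y, -5·x^2 - 2·y]].
At the point, J = [[-17.778112, -11.0000], [20.0000, -18.0000]] (det J = 540.006020).
Solving J·Δ = −F gives Δ = (-1.1130, -0.1811).
Then the next iterate is (x, y)₁ = (0.8870, -1.1811).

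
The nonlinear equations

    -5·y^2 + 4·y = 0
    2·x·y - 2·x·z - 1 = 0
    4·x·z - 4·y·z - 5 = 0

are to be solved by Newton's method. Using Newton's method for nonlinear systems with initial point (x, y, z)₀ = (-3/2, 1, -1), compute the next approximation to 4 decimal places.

At (-3/2, 1, -1): F = (-1.0000, -7.0000, 5.0000).
Jacobian J = [[0, -10·y + 4, 0], [2·y - 2·z, 2·x, -2·x], [4·z, -4·z, 4·x - 4·y]].
At the point, J = [[0.0000, -6.0000, 0.0000], [4.0000, -3.0000, 3.0000], [-4.0000, 4.0000, -10.0000]] (det J = -168.0000).
Solving J·Δ = −F gives Δ = (1.8571, -0.1667, -0.3095).
Then the next iterate is (x, y, z)₁ = (0.3571, 0.8333, -1.3095).

(0.3571, 0.8333, -1.3095)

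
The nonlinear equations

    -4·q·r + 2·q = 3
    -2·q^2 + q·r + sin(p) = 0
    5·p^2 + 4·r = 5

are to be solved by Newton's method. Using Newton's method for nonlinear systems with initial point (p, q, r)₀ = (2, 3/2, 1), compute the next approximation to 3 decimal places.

At (2, 3/2, 1): F = (-6.000, -2.09070, 19.000).
Jacobian J = [[0, -4·r + 2, -4·q], [cos(p), -4·q + r, q], [10·p, 0, 4]].
At the point, J = [[0.000, -2.000, -6.000], [-0.41615, -5.000, 1.500], [20.000, 0.000, 4.000]] (det J = -663.32917).
Solving J·Δ = −F gives Δ = (-0.790, -0.593, -0.802).
Then the next iterate is (p, q, r)₁ = (1.210, 0.907, 0.198).

(1.210, 0.907, 0.198)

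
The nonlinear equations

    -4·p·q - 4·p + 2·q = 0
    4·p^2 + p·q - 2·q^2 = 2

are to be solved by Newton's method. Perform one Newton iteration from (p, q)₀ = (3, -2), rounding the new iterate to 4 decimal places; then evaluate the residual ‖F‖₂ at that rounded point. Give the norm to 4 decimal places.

4.3955

At (3, -2): F = (8.0000, 20.0000).
Jacobian J = [[-4·q - 4, -4·p + 2], [8·p + q, p - 4·q]].
At the point, J = [[4.0000, -10.0000], [22.0000, 11.0000]] (det J = 264.0000).
Solving J·Δ = −F gives Δ = (-1.0909, 0.3636).
Then the next iterate is (p, q)₁ = (1.9091, -1.6364).
Re-evaluating at (1.9091, -1.6364): F = (1.587005, 4.098990), so ‖F‖₂ = 4.3955.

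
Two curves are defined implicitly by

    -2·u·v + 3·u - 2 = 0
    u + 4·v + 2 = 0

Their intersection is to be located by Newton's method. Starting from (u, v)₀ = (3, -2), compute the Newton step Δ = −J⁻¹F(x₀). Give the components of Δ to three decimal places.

(-1.706, 1.176)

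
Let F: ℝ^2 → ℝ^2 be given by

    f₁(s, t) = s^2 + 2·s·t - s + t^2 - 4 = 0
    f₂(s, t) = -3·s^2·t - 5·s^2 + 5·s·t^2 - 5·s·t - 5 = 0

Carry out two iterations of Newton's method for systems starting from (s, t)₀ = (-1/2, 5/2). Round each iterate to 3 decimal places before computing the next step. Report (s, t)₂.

(0.342, 1.745)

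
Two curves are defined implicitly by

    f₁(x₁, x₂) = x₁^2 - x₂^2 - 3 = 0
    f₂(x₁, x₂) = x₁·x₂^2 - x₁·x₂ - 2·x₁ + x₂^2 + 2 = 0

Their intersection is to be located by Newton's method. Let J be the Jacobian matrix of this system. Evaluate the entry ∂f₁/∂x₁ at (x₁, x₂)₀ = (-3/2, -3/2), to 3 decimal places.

-3.000

∂f₁/∂x₁ = 2·x₁.
At (-3/2, -3/2) this is -3.000.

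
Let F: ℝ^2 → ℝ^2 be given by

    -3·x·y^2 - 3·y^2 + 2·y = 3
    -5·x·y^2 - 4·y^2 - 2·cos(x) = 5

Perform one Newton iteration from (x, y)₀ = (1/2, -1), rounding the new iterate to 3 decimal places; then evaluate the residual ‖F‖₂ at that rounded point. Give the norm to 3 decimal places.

At (1/2, -1): F = (-9.500, -13.25517).
Jacobian J = [[-3·y^2, -6·x·y - 6·y + 2], [-5·y^2 + 2·sin(x), -10·x·y - 8·y]].
At the point, J = [[-3.000, 11.000], [-4.04115, 13.000]] (det J = 5.45264).
Solving J·Δ = −F gives Δ = (-4.091, -0.252).
Then the next iterate is (x, y)₁ = (-3.591, -1.252).
Re-evaluating at (-3.591, -1.252): F = (6.68021, 18.67593), so ‖F‖₂ = 19.835.

19.835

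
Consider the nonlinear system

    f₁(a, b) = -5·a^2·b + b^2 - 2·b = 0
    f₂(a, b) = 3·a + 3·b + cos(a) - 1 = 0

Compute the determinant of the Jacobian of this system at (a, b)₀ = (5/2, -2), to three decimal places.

J = [[-10·a·b, -5·a^2 + 2·b - 2], [-sin(a) + 3, 3]].
At the point, J = [[50.000, -37.250], [2.40153, 3.000]].
det J = 239.457.

239.457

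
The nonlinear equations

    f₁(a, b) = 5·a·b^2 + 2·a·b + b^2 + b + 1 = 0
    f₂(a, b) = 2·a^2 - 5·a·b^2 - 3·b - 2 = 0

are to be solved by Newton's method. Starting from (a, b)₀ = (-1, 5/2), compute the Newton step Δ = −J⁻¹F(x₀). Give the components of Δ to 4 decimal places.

(1.4716, 1.2784)

At (-1, 5/2): F = (-26.5000, 23.7500).
Jacobian J = [[5·b^2 + 2·b, 10·a·b + 2·a + 2·b + 1], [4·a - 5·b^2, -10·a·b - 3]].
At the point, J = [[36.2500, -21.0000], [-35.2500, 22.0000]] (det J = 57.2500).
Solving J·Δ = −F gives Δ = (1.4716, 1.2784).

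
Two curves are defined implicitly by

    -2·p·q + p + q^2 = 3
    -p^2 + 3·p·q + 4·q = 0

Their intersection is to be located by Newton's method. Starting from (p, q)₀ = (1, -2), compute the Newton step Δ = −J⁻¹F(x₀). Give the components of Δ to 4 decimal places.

(-3.6923, -2.0769)

At (1, -2): F = (6.0000, -15.0000).
Jacobian J = [[-2·q + 1, -2·p + 2·q], [-2·p + 3·q, 3·p + 4]].
At the point, J = [[5.0000, -6.0000], [-8.0000, 7.0000]] (det J = -13.0000).
Solving J·Δ = −F gives Δ = (-3.6923, -2.0769).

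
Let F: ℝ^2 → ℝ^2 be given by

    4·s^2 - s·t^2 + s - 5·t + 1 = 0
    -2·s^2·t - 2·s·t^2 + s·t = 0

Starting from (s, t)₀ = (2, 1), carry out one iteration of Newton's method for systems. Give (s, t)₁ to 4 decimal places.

(1.1541, 0.8295)

At (2, 1): F = (12.0000, -10.0000).
Jacobian J = [[8·s - t^2 + 1, -2·s·t - 5], [-4·s·t - 2·t^2 + t, -2·s^2 - 4·s·t + s]].
At the point, J = [[16.0000, -9.0000], [-9.0000, -14.0000]] (det J = -305.0000).
Solving J·Δ = −F gives Δ = (-0.8459, -0.1705).
Then the next iterate is (s, t)₁ = (1.1541, 0.8295).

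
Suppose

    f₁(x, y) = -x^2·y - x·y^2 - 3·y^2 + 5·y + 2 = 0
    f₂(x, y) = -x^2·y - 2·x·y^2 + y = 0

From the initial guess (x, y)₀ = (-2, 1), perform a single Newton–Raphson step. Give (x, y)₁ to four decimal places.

At (-2, 1): F = (2.0000, 1.0000).
Jacobian J = [[-2·x·y - y^2, -x^2 - 2·x·y - 6·y + 5], [-2·x·y - 2·y^2, -x^2 - 4·x·y + 1]].
At the point, J = [[3.0000, -1.0000], [2.0000, 5.0000]] (det J = 17.0000).
Solving J·Δ = −F gives Δ = (-0.6471, 0.0588).
Then the next iterate is (x, y)₁ = (-2.6471, 1.0588).

(-2.6471, 1.0588)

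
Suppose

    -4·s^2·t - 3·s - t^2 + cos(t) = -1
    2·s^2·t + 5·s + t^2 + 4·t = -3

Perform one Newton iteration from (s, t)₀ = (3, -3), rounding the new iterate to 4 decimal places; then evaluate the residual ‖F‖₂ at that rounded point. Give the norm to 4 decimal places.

14.6258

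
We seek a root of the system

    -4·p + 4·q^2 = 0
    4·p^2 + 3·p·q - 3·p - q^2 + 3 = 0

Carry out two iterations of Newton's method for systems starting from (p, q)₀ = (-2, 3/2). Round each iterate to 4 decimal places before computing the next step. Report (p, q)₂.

(0.3376, 0.5811)

At (-2, 3/2): F = (17.0000, 13.7500).
Jacobian J = [[-4, 8·q], [8·p + 3·q - 3, 3·p - 2·q]].
At the point, J = [[-4.0000, 12.0000], [-14.5000, -9.0000]] (det J = 210.0000).
Solving J·Δ = −F gives Δ = (1.5143, -0.9119).
Then the next iterate is (p, q)₁ = (-0.4857, 0.5881).
Round to (-0.4857, 0.5881) and repeat: F = (3.326246, 4.197936), J = [[-4.0000, 4.7048], [-5.1213, -2.6333]].
Δ = (0.8233, -0.0070), so (p, q)₂ = (0.3376, 0.5811).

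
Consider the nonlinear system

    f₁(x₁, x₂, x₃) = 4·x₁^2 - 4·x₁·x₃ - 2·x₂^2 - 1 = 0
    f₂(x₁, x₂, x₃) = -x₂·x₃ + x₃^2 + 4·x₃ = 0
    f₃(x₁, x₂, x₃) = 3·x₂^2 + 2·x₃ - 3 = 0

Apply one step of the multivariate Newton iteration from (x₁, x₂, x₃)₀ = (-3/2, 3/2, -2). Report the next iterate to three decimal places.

(-4.557, 1.636, -2.486)

At (-3/2, 3/2, -2): F = (-8.500, -1.000, -0.250).
Jacobian J = [[8·x₁ - 4·x₃, -4·x₂, -4·x₁], [0, -x₃, -x₂ + 2·x₃ + 4], [0, 6·x₂, 2]].
At the point, J = [[-4.000, -6.000, 6.000], [0.000, 2.000, -1.500], [0.000, 9.000, 2.000]] (det J = -70.000).
Solving J·Δ = −F gives Δ = (-3.057, 0.136, -0.486).
Then the next iterate is (x₁, x₂, x₃)₁ = (-4.557, 1.636, -2.486).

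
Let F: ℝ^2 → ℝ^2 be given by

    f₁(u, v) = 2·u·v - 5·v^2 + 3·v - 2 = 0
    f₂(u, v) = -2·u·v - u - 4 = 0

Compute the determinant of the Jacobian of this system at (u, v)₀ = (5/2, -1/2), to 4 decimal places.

5.0000

J = [[2·v, 2·u - 10·v + 3], [-2·v - 1, -2·u]].
At the point, J = [[-1.0000, 13.0000], [0.0000, -5.0000]].
det J = 5.0000.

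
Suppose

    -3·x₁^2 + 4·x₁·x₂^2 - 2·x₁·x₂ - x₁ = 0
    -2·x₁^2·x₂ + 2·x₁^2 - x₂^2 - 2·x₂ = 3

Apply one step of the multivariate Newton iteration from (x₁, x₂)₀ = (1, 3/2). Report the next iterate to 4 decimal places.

(-1.9074, 1.0093)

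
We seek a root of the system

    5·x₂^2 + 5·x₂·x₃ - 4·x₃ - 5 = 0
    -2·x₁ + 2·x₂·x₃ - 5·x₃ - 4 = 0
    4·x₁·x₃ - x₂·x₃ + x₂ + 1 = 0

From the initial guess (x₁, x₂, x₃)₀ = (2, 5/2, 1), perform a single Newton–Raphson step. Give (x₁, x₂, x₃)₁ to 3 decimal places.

(-3.913, 0.587, 3.664)

At (2, 5/2, 1): F = (34.750, -8.000, 9.000).
Jacobian J = [[0, 10·x₂ + 5·x₃, 5·x₂ - 4], [-2, 2·x₃, 2·x₂ - 5], [4·x₃, -x₃ + 1, 4·x₁ - x₂]].
At the point, J = [[0.000, 30.000, 8.500], [-2.000, 2.000, 0.000], [4.000, 0.000, 5.500]] (det J = 262.000).
Solving J·Δ = −F gives Δ = (-5.913, -1.913, 2.664).
Then the next iterate is (x₁, x₂, x₃)₁ = (-3.913, 0.587, 3.664).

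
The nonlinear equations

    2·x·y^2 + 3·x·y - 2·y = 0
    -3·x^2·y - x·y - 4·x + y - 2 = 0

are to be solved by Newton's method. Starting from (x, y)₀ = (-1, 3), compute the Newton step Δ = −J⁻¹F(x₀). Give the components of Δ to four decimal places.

At (-1, 3): F = (-33.0000, -1.0000).
Jacobian J = [[2·y^2 + 3·y, 4·x·y + 3·x - 2], [-6·x·y - y - 4, -3·x^2 - x + 1]].
At the point, J = [[27.0000, -17.0000], [11.0000, -1.0000]] (det J = 160.0000).
Solving J·Δ = −F gives Δ = (-0.1000, -2.1000).

(-0.1000, -2.1000)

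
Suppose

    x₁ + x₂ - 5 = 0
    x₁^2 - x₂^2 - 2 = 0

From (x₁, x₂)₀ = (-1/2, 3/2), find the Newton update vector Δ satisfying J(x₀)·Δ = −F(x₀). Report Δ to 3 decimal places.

(8.000, -4.000)

At (-1/2, 3/2): F = (-4.000, -4.000).
Jacobian J = [[1, 1], [2·x₁, -2·x₂]].
At the point, J = [[1.000, 1.000], [-1.000, -3.000]] (det J = -2.000).
Solving J·Δ = −F gives Δ = (8.000, -4.000).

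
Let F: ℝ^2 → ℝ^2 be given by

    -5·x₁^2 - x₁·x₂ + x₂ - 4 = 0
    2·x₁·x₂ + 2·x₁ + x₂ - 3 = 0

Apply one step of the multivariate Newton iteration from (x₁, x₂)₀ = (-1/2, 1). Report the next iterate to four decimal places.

At (-1/2, 1): F = (-3.7500, -4.0000).
Jacobian J = [[-10·x₁ - x₂, -x₁ + 1], [2·x₂ + 2, 2·x₁ + 1]].
At the point, J = [[4.0000, 1.5000], [4.0000, 0.0000]] (det J = -6.0000).
Solving J·Δ = −F gives Δ = (1.0000, -0.1667).
Then the next iterate is (x₁, x₂)₁ = (0.5000, 0.8333).

(0.5000, 0.8333)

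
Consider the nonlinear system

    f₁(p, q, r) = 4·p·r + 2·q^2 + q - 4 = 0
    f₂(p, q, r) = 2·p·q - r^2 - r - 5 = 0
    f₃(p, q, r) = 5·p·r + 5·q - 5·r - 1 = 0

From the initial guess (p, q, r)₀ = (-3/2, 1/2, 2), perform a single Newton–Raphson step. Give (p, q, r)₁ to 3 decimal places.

(-0.059, -0.985, 0.679)

At (-3/2, 1/2, 2): F = (-15.000, -12.500, -23.500).
Jacobian J = [[4·r, 4·q + 1, 4·p], [2·q, 2·p, -2·r - 1], [5·r, 5, 5·p - 5]].
At the point, J = [[8.000, 3.000, -6.000], [1.000, -3.000, -5.000], [10.000, 5.000, -12.500]] (det J = 177.500).
Solving J·Δ = −F gives Δ = (1.441, -1.485, -1.321).
Then the next iterate is (p, q, r)₁ = (-0.059, -0.985, 0.679).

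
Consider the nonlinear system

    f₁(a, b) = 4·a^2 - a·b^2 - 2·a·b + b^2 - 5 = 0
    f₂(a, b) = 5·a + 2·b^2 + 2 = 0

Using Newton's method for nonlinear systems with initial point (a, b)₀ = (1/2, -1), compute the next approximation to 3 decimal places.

(2.800, 3.500)

At (1/2, -1): F = (-2.500, 6.500).
Jacobian J = [[8·a - b^2 - 2·b, -2·a·b - 2·a + 2·b], [5, 4·b]].
At the point, J = [[5.000, -2.000], [5.000, -4.000]] (det J = -10.000).
Solving J·Δ = −F gives Δ = (2.300, 4.500).
Then the next iterate is (a, b)₁ = (2.800, 3.500).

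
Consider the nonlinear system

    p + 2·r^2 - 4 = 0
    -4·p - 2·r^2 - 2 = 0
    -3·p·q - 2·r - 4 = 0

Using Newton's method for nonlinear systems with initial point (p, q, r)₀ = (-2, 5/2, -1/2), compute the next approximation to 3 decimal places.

At (-2, 5/2, -1/2): F = (-5.500, 5.500, 12.000).
Jacobian J = [[1, 0, 4·r], [-4, 0, -4·r], [-3·q, -3·p, -2]].
At the point, J = [[1.000, 0.000, -2.000], [-4.000, 0.000, 2.000], [-7.500, 6.000, -2.000]] (det J = 36.000).
Solving J·Δ = −F gives Δ = (0.000, -2.917, -2.750).
Then the next iterate is (p, q, r)₁ = (-2.000, -0.417, -3.250).

(-2.000, -0.417, -3.250)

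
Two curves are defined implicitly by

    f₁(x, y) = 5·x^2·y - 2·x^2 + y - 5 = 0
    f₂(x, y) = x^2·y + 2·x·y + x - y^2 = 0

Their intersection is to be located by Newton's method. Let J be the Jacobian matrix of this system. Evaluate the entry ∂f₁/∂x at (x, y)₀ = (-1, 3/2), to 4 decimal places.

-11.0000

∂f₁/∂x = 10·x·y - 4·x.
At (-1, 3/2) this is -11.0000.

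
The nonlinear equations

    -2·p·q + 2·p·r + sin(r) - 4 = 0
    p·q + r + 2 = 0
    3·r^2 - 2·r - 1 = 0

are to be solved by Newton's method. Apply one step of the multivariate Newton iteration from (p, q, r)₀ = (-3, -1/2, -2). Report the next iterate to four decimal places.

At (-3, -1/2, -2): F = (4.090703, 1.5000, 15.0000).
Jacobian J = [[-2·q + 2·r, -2·p, 2·p + cos(r)], [q, p, 1], [0, 0, 6·r - 2]].
At the point, J = [[-3.0000, 6.0000, -6.416147], [-0.5000, -3.0000, 1.0000], [0.0000, 0.0000, -14.0000]] (det J = -168.0000).
Solving J·Δ = −F gives Δ = (0.5898, 0.7588, 1.0714).
Then the next iterate is (p, q, r)₁ = (-2.4102, 0.2588, -0.9286).

(-2.4102, 0.2588, -0.9286)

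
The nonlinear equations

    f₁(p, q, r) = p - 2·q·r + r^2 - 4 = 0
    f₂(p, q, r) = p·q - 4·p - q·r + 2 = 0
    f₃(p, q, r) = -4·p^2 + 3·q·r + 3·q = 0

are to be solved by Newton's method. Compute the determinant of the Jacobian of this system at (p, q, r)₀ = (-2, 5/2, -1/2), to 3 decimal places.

J = [[1, -2·r, -2·q + 2·r], [q - 4, p - r, -q], [-8·p, 3·r + 3, 3·q]].
At the point, J = [[1.000, 1.000, -6.000], [-1.500, -1.500, -2.500], [16.000, 1.500, 7.500]].
det J = -166.750.

-166.750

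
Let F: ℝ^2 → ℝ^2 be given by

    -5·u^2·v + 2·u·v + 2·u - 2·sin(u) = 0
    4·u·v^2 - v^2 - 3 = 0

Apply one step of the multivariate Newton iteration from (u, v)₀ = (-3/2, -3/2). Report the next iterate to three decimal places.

At (-3/2, -3/2): F = (20.36999, -18.750).
Jacobian J = [[-10·u·v + 2·v - 2·cos(u) + 2, -5·u^2 + 2·u], [4·v^2, 8·u·v - 2·v]].
At the point, J = [[-23.64147, -14.250], [9.000, 21.000]] (det J = -368.22096).
Solving J·Δ = −F gives Δ = (0.436, 0.706).
Then the next iterate is (u, v)₁ = (-1.064, -0.794).

(-1.064, -0.794)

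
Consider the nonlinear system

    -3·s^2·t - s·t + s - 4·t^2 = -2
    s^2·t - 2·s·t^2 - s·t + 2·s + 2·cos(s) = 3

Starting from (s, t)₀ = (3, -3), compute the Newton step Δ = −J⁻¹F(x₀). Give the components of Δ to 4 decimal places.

At (3, -3): F = (59.0000, -70.979985).
Jacobian J = [[-6·s·t - t + 1, -3·s^2 - s - 8·t], [2·s·t - 2·t^2 - t - 2·sin(s) + 2, s^2 - 4·s·t - s]].
At the point, J = [[58.0000, -6.0000], [-31.282240, 42.0000]] (det J = 2248.306560).
Solving J·Δ = −F gives Δ = (-0.9127, 1.0102).

(-0.9127, 1.0102)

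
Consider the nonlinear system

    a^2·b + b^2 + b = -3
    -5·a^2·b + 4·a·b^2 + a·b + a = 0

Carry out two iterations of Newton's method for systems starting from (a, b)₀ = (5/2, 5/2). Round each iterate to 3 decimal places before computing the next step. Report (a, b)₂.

(0.853, 0.200)

At (5/2, 5/2): F = (27.375, -6.875).
Jacobian J = [[2·a·b, a^2 + 2·b + 1], [-10·a·b + 4·b^2 + b + 1, -5·a^2 + 8·a·b + a]].
At the point, J = [[12.500, 12.250], [-34.000, 21.250]] (det J = 682.125).
Solving J·Δ = −F gives Δ = (-0.976, -1.239).
Then the next iterate is (a, b)₁ = (1.524, 1.261).
Round to (1.524, 1.261) and repeat: F = (8.77989, -1.50470), J = [[3.84353, 5.84458], [-10.59616, 5.28523]].
Δ = (-0.671, -1.061), so (a, b)₂ = (0.853, 0.200).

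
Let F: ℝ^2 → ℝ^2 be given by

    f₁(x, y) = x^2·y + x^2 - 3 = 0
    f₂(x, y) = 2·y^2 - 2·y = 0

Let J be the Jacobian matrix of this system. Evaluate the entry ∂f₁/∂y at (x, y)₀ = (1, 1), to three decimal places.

1.000

∂f₁/∂y = x^2.
At (1, 1) this is 1.000.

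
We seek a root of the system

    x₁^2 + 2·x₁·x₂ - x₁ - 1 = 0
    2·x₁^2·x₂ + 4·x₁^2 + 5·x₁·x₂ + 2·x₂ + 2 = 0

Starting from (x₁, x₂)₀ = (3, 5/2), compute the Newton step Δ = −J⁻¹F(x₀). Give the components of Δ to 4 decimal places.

(-1.0816, -1.5306)

At (3, 5/2): F = (20.0000, 125.5000).
Jacobian J = [[2·x₁ + 2·x₂ - 1, 2·x₁], [4·x₁·x₂ + 8·x₁ + 5·x₂, 2·x₁^2 + 5·x₁ + 2]].
At the point, J = [[10.0000, 6.0000], [66.5000, 35.0000]] (det J = -49.0000).
Solving J·Δ = −F gives Δ = (-1.0816, -1.5306).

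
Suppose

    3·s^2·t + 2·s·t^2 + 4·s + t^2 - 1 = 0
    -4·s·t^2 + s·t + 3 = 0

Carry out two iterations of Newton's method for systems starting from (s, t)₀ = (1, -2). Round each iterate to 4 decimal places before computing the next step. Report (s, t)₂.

(2.2218, -0.1891)

At (1, -2): F = (9.0000, -15.0000).
Jacobian J = [[6·s·t + 2·t^2 + 4, 3·s^2 + 4·s·t + 2·t], [-4·t^2 + t, -8·s·t + s]].
At the point, J = [[0.0000, -9.0000], [-18.0000, 17.0000]] (det J = -162.0000).
Solving J·Δ = −F gives Δ = (0.1111, 1.0000).
Then the next iterate is (s, t)₁ = (1.1111, -1.0000).
Round to (1.1111, -1.0000) and repeat: F = (2.962970, -2.5555), J = [[-0.6666, -2.740770], [-5.0000, 9.9999]].
Δ = (1.1107, 0.8109), so (s, t)₂ = (2.2218, -0.1891).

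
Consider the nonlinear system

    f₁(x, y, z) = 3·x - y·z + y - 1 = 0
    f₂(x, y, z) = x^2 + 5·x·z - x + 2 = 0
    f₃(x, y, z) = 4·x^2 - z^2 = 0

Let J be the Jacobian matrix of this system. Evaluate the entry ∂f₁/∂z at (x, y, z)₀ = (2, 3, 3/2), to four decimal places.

-3.0000

∂f₁/∂z = -y.
At (2, 3, 3/2) this is -3.0000.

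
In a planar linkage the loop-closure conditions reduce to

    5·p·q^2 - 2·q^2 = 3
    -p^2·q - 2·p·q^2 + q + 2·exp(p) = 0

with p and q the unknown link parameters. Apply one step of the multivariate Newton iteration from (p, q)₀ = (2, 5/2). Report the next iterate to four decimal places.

(1.0921, 2.0343)

At (2, 5/2): F = (47.0000, -17.721888).
Jacobian J = [[5·q^2, 10·p·q - 4·q], [-2·p·q - 2·q^2 + 2·exp(p), -p^2 - 4·p·q + 1]].
At the point, J = [[31.2500, 40.0000], [-7.721888, -23.0000]] (det J = -409.874488).
Solving J·Δ = −F gives Δ = (-0.9079, -0.4657).
Then the next iterate is (p, q)₁ = (1.0921, 2.0343).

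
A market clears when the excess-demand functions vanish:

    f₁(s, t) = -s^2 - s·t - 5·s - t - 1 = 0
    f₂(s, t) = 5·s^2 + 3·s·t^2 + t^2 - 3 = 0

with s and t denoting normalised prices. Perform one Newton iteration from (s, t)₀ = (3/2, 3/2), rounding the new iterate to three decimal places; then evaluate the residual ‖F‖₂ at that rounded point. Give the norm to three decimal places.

2.729

At (3/2, 3/2): F = (-14.500, 20.625).
Jacobian J = [[-2·s - t - 5, -s - 1], [10·s + 3·t^2, 6·s·t + 2·t]].
At the point, J = [[-9.500, -2.500], [21.750, 16.500]] (det J = -102.375).
Solving J·Δ = −F gives Δ = (-1.833, 1.167).
Then the next iterate is (s, t)₁ = (-0.333, 2.667).
Re-evaluating at (-0.333, 2.667): F = (-1.22478, -2.43844), so ‖F‖₂ = 2.729.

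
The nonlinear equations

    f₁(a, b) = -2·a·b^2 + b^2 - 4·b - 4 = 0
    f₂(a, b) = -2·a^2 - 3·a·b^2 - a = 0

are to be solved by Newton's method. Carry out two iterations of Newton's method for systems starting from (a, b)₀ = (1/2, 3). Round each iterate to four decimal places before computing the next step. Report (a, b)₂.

(-0.9291, 5.7491)

At (1/2, 3): F = (-16.0000, -14.5000).
Jacobian J = [[-2·b^2, -4·a·b + 2·b - 4], [-4·a - 3·b^2 - 1, -6·a·b]].
At the point, J = [[-18.0000, -4.0000], [-30.0000, -9.0000]] (det J = 42.0000).
Solving J·Δ = −F gives Δ = (-2.0476, 5.2143).
Then the next iterate is (a, b)₁ = (-1.5476, 8.2143).
Round to (-1.5476, 8.2143) and repeat: F = (239.465292, 310.029119), J = [[-134.949449, 63.278403], [-197.233773, 76.274704]].
Δ = (0.6185, -2.4652), so (a, b)₂ = (-0.9291, 5.7491).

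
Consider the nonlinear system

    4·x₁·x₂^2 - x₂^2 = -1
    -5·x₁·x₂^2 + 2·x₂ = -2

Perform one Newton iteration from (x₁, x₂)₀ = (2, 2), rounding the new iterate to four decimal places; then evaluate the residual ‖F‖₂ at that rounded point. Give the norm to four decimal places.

64.4342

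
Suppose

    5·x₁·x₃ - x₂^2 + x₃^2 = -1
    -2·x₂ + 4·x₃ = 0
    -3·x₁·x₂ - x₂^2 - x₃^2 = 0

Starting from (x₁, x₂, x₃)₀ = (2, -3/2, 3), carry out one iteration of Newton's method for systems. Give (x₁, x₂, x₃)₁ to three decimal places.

(1.360, 1.395, 0.698)

At (2, -3/2, 3): F = (37.750, 15.000, -2.250).
Jacobian J = [[5·x₃, -2·x₂, 5·x₁ + 2·x₃], [0, -2, 4], [-3·x₂, -3·x₁ - 2·x₂, -2·x₃]].
At the point, J = [[15.000, 3.000, 16.000], [0.000, -2.000, 4.000], [4.500, -3.000, -6.000]] (det J = 558.000).
Solving J·Δ = −F gives Δ = (-0.640, 2.895, -2.302).
Then the next iterate is (x₁, x₂, x₃)₁ = (1.360, 1.395, 0.698).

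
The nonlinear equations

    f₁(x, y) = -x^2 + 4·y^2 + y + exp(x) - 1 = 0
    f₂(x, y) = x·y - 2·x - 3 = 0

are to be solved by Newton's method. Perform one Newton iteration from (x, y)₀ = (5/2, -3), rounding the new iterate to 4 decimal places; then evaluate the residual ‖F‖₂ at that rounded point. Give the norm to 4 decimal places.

At (5/2, -3): F = (37.932494, -15.5000).
Jacobian J = [[-2·x + exp(x), 8·y + 1], [y - 2, x]].
At the point, J = [[7.182494, -23.0000], [-5.0000, 2.5000]] (det J = -97.043765).
Solving J·Δ = −F gives Δ = (-2.6964, 0.8072).
Then the next iterate is (x, y)₁ = (-0.1964, -2.1928).
Re-evaluating at (-0.1964, -2.1928): F = (16.823798, -2.176534), so ‖F‖₂ = 16.9640.

16.9640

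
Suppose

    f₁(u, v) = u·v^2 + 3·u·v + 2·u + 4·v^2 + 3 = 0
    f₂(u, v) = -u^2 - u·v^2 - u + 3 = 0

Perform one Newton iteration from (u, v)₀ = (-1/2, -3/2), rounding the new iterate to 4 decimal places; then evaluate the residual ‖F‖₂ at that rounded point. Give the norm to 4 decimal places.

At (-1/2, -3/2): F = (12.1250, 4.3750).
Jacobian J = [[v^2 + 3·v + 2, 2·u·v + 3·u + 8·v], [-2·u - v^2 - 1, -2·u·v]].
At the point, J = [[-0.2500, -12.0000], [-2.2500, -1.5000]] (det J = -26.6250).
Solving J·Δ = −F gives Δ = (1.2887, 0.9836).
Then the next iterate is (u, v)₁ = (0.7887, -0.5164).
Re-evaluating at (0.7887, -0.5164): F = (4.632544, 1.378931), so ‖F‖₂ = 4.8334.

4.8334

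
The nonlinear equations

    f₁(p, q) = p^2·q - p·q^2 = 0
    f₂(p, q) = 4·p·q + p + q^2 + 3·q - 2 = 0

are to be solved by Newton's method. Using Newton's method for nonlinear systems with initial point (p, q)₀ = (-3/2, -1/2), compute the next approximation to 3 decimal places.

At (-3/2, -1/2): F = (-0.750, -1.750).
Jacobian J = [[2·p·q - q^2, p^2 - 2·p·q], [4·q + 1, 4·p + 2·q + 3]].
At the point, J = [[1.250, 0.750], [-1.000, -4.000]] (det J = -4.250).
Solving J·Δ = −F gives Δ = (1.015, -0.691).
Then the next iterate is (p, q)₁ = (-0.485, -1.191).

(-0.485, -1.191)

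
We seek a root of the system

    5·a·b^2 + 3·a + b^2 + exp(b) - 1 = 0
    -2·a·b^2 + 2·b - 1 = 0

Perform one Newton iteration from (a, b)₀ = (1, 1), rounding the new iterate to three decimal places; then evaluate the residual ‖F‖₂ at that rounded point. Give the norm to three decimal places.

At (1, 1): F = (10.71828, -1.000).
Jacobian J = [[5·b^2 + 3, 10·a·b + 2·b + exp(b)], [-2·b^2, -4·a·b + 2]].
At the point, J = [[8.000, 14.71828], [-2.000, -2.000]] (det J = 13.43656).
Solving J·Δ = −F gives Δ = (0.500, -1.000).
Then the next iterate is (a, b)₁ = (1.500, 0.000).
Re-evaluating at (1.500, 0.000): F = (4.500, -1.000), so ‖F‖₂ = 4.610.

4.610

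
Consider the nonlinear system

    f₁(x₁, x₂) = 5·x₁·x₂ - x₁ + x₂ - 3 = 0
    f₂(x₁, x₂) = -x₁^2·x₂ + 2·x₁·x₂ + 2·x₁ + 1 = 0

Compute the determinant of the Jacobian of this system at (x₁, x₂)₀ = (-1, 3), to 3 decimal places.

14.000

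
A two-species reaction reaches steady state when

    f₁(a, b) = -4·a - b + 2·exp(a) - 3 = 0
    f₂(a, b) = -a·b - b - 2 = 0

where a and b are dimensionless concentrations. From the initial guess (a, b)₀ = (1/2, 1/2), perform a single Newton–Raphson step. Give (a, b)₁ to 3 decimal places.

At (1/2, 1/2): F = (-2.20256, -2.750).
Jacobian J = [[2·exp(a) - 4, -1], [-b, -a - 1]].
At the point, J = [[-0.70256, -1.000], [-0.500, -1.500]] (det J = 0.55384).
Solving J·Δ = −F gives Δ = (-1.000, -1.500).
Then the next iterate is (a, b)₁ = (-0.500, -1.000).

(-0.500, -1.000)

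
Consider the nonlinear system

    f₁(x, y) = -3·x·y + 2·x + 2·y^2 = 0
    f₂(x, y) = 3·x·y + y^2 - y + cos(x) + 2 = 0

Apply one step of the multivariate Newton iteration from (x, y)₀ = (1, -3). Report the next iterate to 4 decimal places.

At (1, -3): F = (29.0000, 5.540302).
Jacobian J = [[-3·y + 2, -3·x + 4·y], [3·y - sin(x), 3·x + 2·y - 1]].
At the point, J = [[11.0000, -15.0000], [-9.841471, -4.0000]] (det J = -191.622065).
Solving J·Δ = −F gives Δ = (-0.1717, 1.8074).
Then the next iterate is (x, y)₁ = (0.8283, -1.1926).

(0.8283, -1.1926)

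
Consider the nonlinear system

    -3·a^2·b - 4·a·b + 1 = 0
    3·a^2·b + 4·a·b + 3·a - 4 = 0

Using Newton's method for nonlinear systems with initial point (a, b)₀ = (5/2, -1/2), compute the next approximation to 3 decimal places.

At (5/2, -1/2): F = (15.375, -10.875).
Jacobian J = [[-6·a·b - 4·b, -3·a^2 - 4·a], [6·a·b + 4·b + 3, 3·a^2 + 4·a]].
At the point, J = [[9.500, -28.750], [-6.500, 28.750]] (det J = 86.250).
Solving J·Δ = −F gives Δ = (-1.500, 0.039).
Then the next iterate is (a, b)₁ = (1.000, -0.461).

(1.000, -0.461)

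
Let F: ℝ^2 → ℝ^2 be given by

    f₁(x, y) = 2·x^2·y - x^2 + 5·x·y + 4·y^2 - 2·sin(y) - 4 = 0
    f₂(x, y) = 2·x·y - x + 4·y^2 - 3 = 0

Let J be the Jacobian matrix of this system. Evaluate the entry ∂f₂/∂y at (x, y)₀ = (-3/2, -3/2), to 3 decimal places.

-15.000

∂f₂/∂y = 2·x + 8·y.
At (-3/2, -3/2) this is -15.000.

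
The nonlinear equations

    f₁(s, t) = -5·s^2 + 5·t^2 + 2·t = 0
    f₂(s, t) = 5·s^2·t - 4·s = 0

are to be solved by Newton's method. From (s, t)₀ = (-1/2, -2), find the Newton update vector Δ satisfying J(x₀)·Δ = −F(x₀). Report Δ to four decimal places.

At (-1/2, -2): F = (14.7500, -0.5000).
Jacobian J = [[-10·s, 10·t + 2], [10·s·t - 4, 5·s^2]].
At the point, J = [[5.0000, -18.0000], [6.0000, 1.2500]] (det J = 114.2500).
Solving J·Δ = −F gives Δ = (-0.0826, 0.7965).

(-0.0826, 0.7965)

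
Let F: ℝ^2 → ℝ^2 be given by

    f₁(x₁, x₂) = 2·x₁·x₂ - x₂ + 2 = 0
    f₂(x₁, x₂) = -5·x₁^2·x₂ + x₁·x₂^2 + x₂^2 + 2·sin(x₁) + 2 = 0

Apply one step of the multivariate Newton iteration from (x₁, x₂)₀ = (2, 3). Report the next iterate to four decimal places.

At (2, 3): F = (11.0000, -29.181405).
Jacobian J = [[2·x₂, 2·x₁ - 1], [-10·x₁·x₂ + x₂^2 + 2·cos(x₁), -5·x₁^2 + 2·x₁·x₂ + 2·x₂]].
At the point, J = [[6.0000, 3.0000], [-51.832294, -2.0000]] (det J = 143.496881).
Solving J·Δ = −F gives Δ = (-0.4568, -2.7531).
Then the next iterate is (x₁, x₂)₁ = (1.5432, 0.2469).

(1.5432, 0.2469)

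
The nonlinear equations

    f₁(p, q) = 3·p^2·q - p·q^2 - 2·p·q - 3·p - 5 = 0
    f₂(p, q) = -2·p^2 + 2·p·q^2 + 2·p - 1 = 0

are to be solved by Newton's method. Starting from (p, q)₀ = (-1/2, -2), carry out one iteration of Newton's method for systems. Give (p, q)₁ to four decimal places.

(0.9417, -4.7000)

At (-1/2, -2): F = (-5.0000, -6.5000).
Jacobian J = [[6·p·q - q^2 - 2·q - 3, 3·p^2 - 2·p·q - 2·p], [-4·p + 2·q^2 + 2, 4·p·q]].
At the point, J = [[3.0000, -0.2500], [12.0000, 4.0000]] (det J = 15.0000).
Solving J·Δ = −F gives Δ = (1.4417, -2.7000).
Then the next iterate is (p, q)₁ = (0.9417, -4.7000).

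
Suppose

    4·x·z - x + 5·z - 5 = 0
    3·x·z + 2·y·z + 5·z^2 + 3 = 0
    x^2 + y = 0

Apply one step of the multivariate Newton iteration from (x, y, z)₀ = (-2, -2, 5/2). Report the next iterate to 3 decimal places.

At (-2, -2, 5/2): F = (-10.500, 9.250, 2.000).
Jacobian J = [[4·z - 1, 0, 4·x + 5], [3·z, 2·z, 3·x + 2·y + 10·z], [2·x, 1, 0]].
At the point, J = [[9.000, 0.000, -3.000], [7.500, 5.000, 15.000], [-4.000, 1.000, 0.000]] (det J = -217.500).
Solving J·Δ = −F gives Δ = (0.734, 0.938, -1.297).
Then the next iterate is (x, y, z)₁ = (-1.266, -1.062, 1.203).

(-1.266, -1.062, 1.203)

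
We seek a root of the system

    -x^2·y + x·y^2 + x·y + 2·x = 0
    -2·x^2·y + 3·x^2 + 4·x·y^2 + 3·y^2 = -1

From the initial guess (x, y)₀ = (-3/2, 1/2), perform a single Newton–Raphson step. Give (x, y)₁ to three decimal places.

(-0.394, 0.396)

At (-3/2, 1/2): F = (-5.250, 4.750).
Jacobian J = [[-2·x·y + y^2 + y + 2, -x^2 + 2·x·y + x], [-4·x·y + 6·x + 4·y^2, -2·x^2 + 8·x·y + 6·y]].
At the point, J = [[4.250, -5.250], [-5.000, -7.500]] (det J = -58.125).
Solving J·Δ = −F gives Δ = (1.106, -0.104).
Then the next iterate is (x, y)₁ = (-0.394, 0.396).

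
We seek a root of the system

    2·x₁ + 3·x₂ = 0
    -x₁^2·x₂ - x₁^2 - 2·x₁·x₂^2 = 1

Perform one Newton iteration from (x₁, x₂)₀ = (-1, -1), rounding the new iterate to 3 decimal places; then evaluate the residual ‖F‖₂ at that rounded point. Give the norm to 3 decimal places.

41.500

At (-1, -1): F = (-5.000, 1.000).
Jacobian J = [[2, 3], [-2·x₁·x₂ - 2·x₁ - 2·x₂^2, -x₁^2 - 4·x₁·x₂]].
At the point, J = [[2.000, 3.000], [-2.000, -5.000]] (det J = -4.000).
Solving J·Δ = −F gives Δ = (5.500, -2.000).
Then the next iterate is (x₁, x₂)₁ = (4.500, -3.000).
Re-evaluating at (4.500, -3.000): F = (0.000, -41.500), so ‖F‖₂ = 41.500.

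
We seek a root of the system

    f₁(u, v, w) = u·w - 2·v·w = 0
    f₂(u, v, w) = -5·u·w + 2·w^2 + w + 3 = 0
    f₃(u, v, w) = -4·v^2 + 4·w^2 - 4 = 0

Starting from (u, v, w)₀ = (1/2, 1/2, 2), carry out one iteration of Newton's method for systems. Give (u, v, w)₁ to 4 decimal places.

(0.8553, 0.5132, 1.3158)

At (1/2, 1/2, 2): F = (-1.0000, 8.0000, 11.0000).
Jacobian J = [[w, -2·w, u - 2·v], [-5·w, 0, -5·u + 4·w + 1], [0, -8·v, 8·w]].
At the point, J = [[2.0000, -4.0000, -0.5000], [-10.0000, 0.0000, 6.5000], [0.0000, -4.0000, 16.0000]] (det J = -608.0000).
Solving J·Δ = −F gives Δ = (0.3553, 0.0132, -0.6842).
Then the next iterate is (u, v, w)₁ = (0.8553, 0.5132, 1.3158).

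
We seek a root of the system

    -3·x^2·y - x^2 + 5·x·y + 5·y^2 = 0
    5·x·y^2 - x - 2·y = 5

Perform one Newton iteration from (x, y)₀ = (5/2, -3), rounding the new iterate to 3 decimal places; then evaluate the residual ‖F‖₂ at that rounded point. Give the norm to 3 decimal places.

36.988

At (5/2, -3): F = (57.500, 111.000).
Jacobian J = [[-6·x·y - 2·x + 5·y, -3·x^2 + 5·x + 10·y], [5·y^2 - 1, 10·x·y - 2]].
At the point, J = [[25.000, -36.250], [44.000, -77.000]] (det J = -330.000).
Solving J·Δ = −F gives Δ = (-1.223, 0.742).
Then the next iterate is (x, y)₁ = (1.277, -2.258).
Re-evaluating at (1.277, -2.258): F = (20.49132, 30.79333), so ‖F‖₂ = 36.988.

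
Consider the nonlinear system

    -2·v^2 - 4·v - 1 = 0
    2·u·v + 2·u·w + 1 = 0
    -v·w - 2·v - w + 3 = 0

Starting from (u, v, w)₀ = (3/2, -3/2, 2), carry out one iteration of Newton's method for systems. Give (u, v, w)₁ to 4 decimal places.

(47.7500, -1.7500, -14.0000)

At (3/2, -3/2, 2): F = (0.5000, 2.5000, 7.0000).
Jacobian J = [[0, -4·v - 4, 0], [2·v + 2·w, 2·u, 2·u], [0, -w - 2, -v - 1]].
At the point, J = [[0.0000, 2.0000, 0.0000], [1.0000, 3.0000, 3.0000], [0.0000, -4.0000, 0.5000]] (det J = -1.0000).
Solving J·Δ = −F gives Δ = (46.2500, -0.2500, -16.0000).
Then the next iterate is (u, v, w)₁ = (47.7500, -1.7500, -14.0000).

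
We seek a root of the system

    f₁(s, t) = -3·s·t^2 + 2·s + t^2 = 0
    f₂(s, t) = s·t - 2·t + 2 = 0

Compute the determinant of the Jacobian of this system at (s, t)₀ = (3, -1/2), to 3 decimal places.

5.250

J = [[-3·t^2 + 2, -6·s·t + 2·t], [t, s - 2]].
At the point, J = [[1.250, 8.000], [-0.500, 1.000]].
det J = 5.250.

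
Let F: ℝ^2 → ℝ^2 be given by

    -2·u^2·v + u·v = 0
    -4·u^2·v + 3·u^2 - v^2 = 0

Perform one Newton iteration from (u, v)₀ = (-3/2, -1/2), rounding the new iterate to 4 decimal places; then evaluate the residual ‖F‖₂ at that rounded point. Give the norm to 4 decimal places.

3.0666

At (-3/2, -1/2): F = (3.0000, 11.0000).
Jacobian J = [[-4·u·v + v, -2·u^2 + u], [-8·u·v + 6·u, -4·u^2 - 2·v]].
At the point, J = [[-3.5000, -6.0000], [-15.0000, -8.0000]] (det J = -62.0000).
Solving J·Δ = −F gives Δ = (0.6774, 0.1048).
Then the next iterate is (u, v)₁ = (-0.8226, -0.3952).
Re-evaluating at (-0.8226, -0.3952): F = (0.859932, 2.943510), so ‖F‖₂ = 3.0666.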